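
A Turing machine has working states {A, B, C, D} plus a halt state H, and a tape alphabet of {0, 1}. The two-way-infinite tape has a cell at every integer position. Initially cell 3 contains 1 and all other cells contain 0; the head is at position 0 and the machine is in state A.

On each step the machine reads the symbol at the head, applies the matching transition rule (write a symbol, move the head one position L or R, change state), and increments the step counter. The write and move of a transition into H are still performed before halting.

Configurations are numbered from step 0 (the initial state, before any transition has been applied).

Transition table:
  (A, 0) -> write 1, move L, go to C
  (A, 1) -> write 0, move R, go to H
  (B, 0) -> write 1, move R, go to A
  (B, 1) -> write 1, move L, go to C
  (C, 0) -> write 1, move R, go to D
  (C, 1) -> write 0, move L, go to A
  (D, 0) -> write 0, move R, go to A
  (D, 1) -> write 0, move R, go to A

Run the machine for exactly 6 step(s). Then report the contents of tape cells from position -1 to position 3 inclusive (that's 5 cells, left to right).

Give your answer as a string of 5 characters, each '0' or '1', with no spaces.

Answer: 11001

Derivation:
Step 1: in state A at pos 0, read 0 -> (A,0)->write 1,move L,goto C. Now: state=C, head=-1, tape[-2..4]=0010010 (head:  ^)
Step 2: in state C at pos -1, read 0 -> (C,0)->write 1,move R,goto D. Now: state=D, head=0, tape[-2..4]=0110010 (head:   ^)
Step 3: in state D at pos 0, read 1 -> (D,1)->write 0,move R,goto A. Now: state=A, head=1, tape[-2..4]=0100010 (head:    ^)
Step 4: in state A at pos 1, read 0 -> (A,0)->write 1,move L,goto C. Now: state=C, head=0, tape[-2..4]=0101010 (head:   ^)
Step 5: in state C at pos 0, read 0 -> (C,0)->write 1,move R,goto D. Now: state=D, head=1, tape[-2..4]=0111010 (head:    ^)
Step 6: in state D at pos 1, read 1 -> (D,1)->write 0,move R,goto A. Now: state=A, head=2, tape[-2..4]=0110010 (head:     ^)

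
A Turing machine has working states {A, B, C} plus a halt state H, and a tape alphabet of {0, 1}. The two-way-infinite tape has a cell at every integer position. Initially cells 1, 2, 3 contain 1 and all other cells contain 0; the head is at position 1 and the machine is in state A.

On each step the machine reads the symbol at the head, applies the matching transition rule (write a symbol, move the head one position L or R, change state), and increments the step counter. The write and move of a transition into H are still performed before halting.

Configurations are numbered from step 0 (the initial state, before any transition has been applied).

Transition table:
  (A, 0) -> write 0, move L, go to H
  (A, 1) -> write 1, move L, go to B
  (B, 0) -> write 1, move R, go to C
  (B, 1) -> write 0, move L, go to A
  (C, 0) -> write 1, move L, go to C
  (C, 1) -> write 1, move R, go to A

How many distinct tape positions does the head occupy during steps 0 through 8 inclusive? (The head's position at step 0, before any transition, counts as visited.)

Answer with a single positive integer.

Step 1: in state A at pos 1, read 1 -> (A,1)->write 1,move L,goto B. Now: state=B, head=0, tape[-1..4]=001110 (head:  ^)
Step 2: in state B at pos 0, read 0 -> (B,0)->write 1,move R,goto C. Now: state=C, head=1, tape[-1..4]=011110 (head:   ^)
Step 3: in state C at pos 1, read 1 -> (C,1)->write 1,move R,goto A. Now: state=A, head=2, tape[-1..4]=011110 (head:    ^)
Step 4: in state A at pos 2, read 1 -> (A,1)->write 1,move L,goto B. Now: state=B, head=1, tape[-1..4]=011110 (head:   ^)
Step 5: in state B at pos 1, read 1 -> (B,1)->write 0,move L,goto A. Now: state=A, head=0, tape[-1..4]=010110 (head:  ^)
Step 6: in state A at pos 0, read 1 -> (A,1)->write 1,move L,goto B. Now: state=B, head=-1, tape[-2..4]=0010110 (head:  ^)
Step 7: in state B at pos -1, read 0 -> (B,0)->write 1,move R,goto C. Now: state=C, head=0, tape[-2..4]=0110110 (head:   ^)
Step 8: in state C at pos 0, read 1 -> (C,1)->write 1,move R,goto A. Now: state=A, head=1, tape[-2..4]=0110110 (head:    ^)
Head positions at steps 0..8: starting at 1, distinct positions visited = {-1, 0, 1, 2} -> 4 position(s)

Answer: 4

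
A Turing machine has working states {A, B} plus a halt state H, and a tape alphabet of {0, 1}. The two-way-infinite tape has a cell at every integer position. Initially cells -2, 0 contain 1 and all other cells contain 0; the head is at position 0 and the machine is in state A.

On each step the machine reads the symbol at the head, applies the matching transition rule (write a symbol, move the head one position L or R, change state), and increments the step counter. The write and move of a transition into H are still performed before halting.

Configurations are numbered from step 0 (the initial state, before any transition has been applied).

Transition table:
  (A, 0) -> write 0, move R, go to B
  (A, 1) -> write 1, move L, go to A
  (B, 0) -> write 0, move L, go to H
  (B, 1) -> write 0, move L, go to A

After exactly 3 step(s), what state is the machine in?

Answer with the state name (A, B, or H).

Answer: A

Derivation:
Step 1: in state A at pos 0, read 1 -> (A,1)->write 1,move L,goto A. Now: state=A, head=-1, tape[-3..1]=01010 (head:   ^)
Step 2: in state A at pos -1, read 0 -> (A,0)->write 0,move R,goto B. Now: state=B, head=0, tape[-3..1]=01010 (head:    ^)
Step 3: in state B at pos 0, read 1 -> (B,1)->write 0,move L,goto A. Now: state=A, head=-1, tape[-3..1]=01000 (head:   ^)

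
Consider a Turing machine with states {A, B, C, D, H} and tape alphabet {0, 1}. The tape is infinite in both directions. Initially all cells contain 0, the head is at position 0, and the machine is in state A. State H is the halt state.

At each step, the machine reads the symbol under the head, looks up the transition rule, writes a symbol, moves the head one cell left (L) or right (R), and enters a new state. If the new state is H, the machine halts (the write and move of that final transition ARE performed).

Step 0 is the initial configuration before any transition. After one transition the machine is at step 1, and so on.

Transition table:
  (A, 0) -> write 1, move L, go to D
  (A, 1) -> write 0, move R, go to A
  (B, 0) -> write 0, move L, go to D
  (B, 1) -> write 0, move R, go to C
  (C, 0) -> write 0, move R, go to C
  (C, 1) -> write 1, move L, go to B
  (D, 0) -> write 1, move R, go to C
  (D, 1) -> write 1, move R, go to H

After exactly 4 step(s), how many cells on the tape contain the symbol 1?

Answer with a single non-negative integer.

Answer: 1

Derivation:
Step 1: in state A at pos 0, read 0 -> (A,0)->write 1,move L,goto D. Now: state=D, head=-1, tape[-2..1]=0010 (head:  ^)
Step 2: in state D at pos -1, read 0 -> (D,0)->write 1,move R,goto C. Now: state=C, head=0, tape[-2..1]=0110 (head:   ^)
Step 3: in state C at pos 0, read 1 -> (C,1)->write 1,move L,goto B. Now: state=B, head=-1, tape[-2..1]=0110 (head:  ^)
Step 4: in state B at pos -1, read 1 -> (B,1)->write 0,move R,goto C. Now: state=C, head=0, tape[-2..1]=0010 (head:   ^)
Cells containing 1 after step 4: {0} -> 1 cell(s)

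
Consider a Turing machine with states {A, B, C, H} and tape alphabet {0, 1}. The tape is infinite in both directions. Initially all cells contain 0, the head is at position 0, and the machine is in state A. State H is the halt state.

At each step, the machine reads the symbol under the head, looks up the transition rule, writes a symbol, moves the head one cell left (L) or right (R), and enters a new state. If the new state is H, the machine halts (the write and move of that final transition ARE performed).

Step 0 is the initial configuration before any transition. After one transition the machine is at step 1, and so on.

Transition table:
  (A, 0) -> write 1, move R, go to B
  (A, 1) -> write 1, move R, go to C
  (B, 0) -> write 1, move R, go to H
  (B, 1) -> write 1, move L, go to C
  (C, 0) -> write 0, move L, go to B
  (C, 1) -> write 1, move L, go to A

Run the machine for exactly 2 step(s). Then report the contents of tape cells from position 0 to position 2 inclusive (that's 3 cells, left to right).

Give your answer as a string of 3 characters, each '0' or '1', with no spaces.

Answer: 110

Derivation:
Step 1: in state A at pos 0, read 0 -> (A,0)->write 1,move R,goto B. Now: state=B, head=1, tape[-1..2]=0100 (head:   ^)
Step 2: in state B at pos 1, read 0 -> (B,0)->write 1,move R,goto H. Now: state=H, head=2, tape[-1..3]=01100 (head:    ^)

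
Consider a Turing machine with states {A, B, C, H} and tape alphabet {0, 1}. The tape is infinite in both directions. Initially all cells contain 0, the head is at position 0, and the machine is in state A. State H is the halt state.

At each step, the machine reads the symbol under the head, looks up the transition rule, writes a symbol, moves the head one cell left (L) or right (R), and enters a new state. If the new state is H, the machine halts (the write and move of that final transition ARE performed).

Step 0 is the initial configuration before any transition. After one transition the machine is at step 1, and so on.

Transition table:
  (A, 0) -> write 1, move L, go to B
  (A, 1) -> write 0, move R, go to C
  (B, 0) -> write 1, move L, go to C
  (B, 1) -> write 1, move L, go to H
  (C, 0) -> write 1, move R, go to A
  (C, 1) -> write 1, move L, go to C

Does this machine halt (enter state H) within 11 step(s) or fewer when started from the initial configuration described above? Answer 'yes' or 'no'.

Answer: yes

Derivation:
Step 1: in state A at pos 0, read 0 -> (A,0)->write 1,move L,goto B. Now: state=B, head=-1, tape[-2..1]=0010 (head:  ^)
Step 2: in state B at pos -1, read 0 -> (B,0)->write 1,move L,goto C. Now: state=C, head=-2, tape[-3..1]=00110 (head:  ^)
Step 3: in state C at pos -2, read 0 -> (C,0)->write 1,move R,goto A. Now: state=A, head=-1, tape[-3..1]=01110 (head:   ^)
Step 4: in state A at pos -1, read 1 -> (A,1)->write 0,move R,goto C. Now: state=C, head=0, tape[-3..1]=01010 (head:    ^)
Step 5: in state C at pos 0, read 1 -> (C,1)->write 1,move L,goto C. Now: state=C, head=-1, tape[-3..1]=01010 (head:   ^)
Step 6: in state C at pos -1, read 0 -> (C,0)->write 1,move R,goto A. Now: state=A, head=0, tape[-3..1]=01110 (head:    ^)
Step 7: in state A at pos 0, read 1 -> (A,1)->write 0,move R,goto C. Now: state=C, head=1, tape[-3..2]=011000 (head:     ^)
Step 8: in state C at pos 1, read 0 -> (C,0)->write 1,move R,goto A. Now: state=A, head=2, tape[-3..3]=0110100 (head:      ^)
Step 9: in state A at pos 2, read 0 -> (A,0)->write 1,move L,goto B. Now: state=B, head=1, tape[-3..3]=0110110 (head:     ^)
Step 10: in state B at pos 1, read 1 -> (B,1)->write 1,move L,goto H. Now: state=H, head=0, tape[-3..3]=0110110 (head:    ^)
State H reached at step 10; 10 <= 11 -> yes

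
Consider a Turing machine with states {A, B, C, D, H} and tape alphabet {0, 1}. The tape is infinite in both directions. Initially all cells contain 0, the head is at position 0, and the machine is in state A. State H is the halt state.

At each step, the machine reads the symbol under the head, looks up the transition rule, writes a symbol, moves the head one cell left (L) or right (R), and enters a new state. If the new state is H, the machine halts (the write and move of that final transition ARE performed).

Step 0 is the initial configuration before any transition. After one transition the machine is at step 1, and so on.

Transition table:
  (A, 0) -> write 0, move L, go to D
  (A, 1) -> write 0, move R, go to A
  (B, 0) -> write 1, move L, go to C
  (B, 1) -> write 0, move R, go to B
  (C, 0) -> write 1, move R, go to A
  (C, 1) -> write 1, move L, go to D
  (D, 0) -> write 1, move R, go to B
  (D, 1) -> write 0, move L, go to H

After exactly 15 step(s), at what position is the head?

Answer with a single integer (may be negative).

Step 1: in state A at pos 0, read 0 -> (A,0)->write 0,move L,goto D. Now: state=D, head=-1, tape[-2..1]=0000 (head:  ^)
Step 2: in state D at pos -1, read 0 -> (D,0)->write 1,move R,goto B. Now: state=B, head=0, tape[-2..1]=0100 (head:   ^)
Step 3: in state B at pos 0, read 0 -> (B,0)->write 1,move L,goto C. Now: state=C, head=-1, tape[-2..1]=0110 (head:  ^)
Step 4: in state C at pos -1, read 1 -> (C,1)->write 1,move L,goto D. Now: state=D, head=-2, tape[-3..1]=00110 (head:  ^)
Step 5: in state D at pos -2, read 0 -> (D,0)->write 1,move R,goto B. Now: state=B, head=-1, tape[-3..1]=01110 (head:   ^)
Step 6: in state B at pos -1, read 1 -> (B,1)->write 0,move R,goto B. Now: state=B, head=0, tape[-3..1]=01010 (head:    ^)
Step 7: in state B at pos 0, read 1 -> (B,1)->write 0,move R,goto B. Now: state=B, head=1, tape[-3..2]=010000 (head:     ^)
Step 8: in state B at pos 1, read 0 -> (B,0)->write 1,move L,goto C. Now: state=C, head=0, tape[-3..2]=010010 (head:    ^)
Step 9: in state C at pos 0, read 0 -> (C,0)->write 1,move R,goto A. Now: state=A, head=1, tape[-3..2]=010110 (head:     ^)
Step 10: in state A at pos 1, read 1 -> (A,1)->write 0,move R,goto A. Now: state=A, head=2, tape[-3..3]=0101000 (head:      ^)
Step 11: in state A at pos 2, read 0 -> (A,0)->write 0,move L,goto D. Now: state=D, head=1, tape[-3..3]=0101000 (head:     ^)
Step 12: in state D at pos 1, read 0 -> (D,0)->write 1,move R,goto B. Now: state=B, head=2, tape[-3..3]=0101100 (head:      ^)
Step 13: in state B at pos 2, read 0 -> (B,0)->write 1,move L,goto C. Now: state=C, head=1, tape[-3..3]=0101110 (head:     ^)
Step 14: in state C at pos 1, read 1 -> (C,1)->write 1,move L,goto D. Now: state=D, head=0, tape[-3..3]=0101110 (head:    ^)
Step 15: in state D at pos 0, read 1 -> (D,1)->write 0,move L,goto H. Now: state=H, head=-1, tape[-3..3]=0100110 (head:   ^)

Answer: -1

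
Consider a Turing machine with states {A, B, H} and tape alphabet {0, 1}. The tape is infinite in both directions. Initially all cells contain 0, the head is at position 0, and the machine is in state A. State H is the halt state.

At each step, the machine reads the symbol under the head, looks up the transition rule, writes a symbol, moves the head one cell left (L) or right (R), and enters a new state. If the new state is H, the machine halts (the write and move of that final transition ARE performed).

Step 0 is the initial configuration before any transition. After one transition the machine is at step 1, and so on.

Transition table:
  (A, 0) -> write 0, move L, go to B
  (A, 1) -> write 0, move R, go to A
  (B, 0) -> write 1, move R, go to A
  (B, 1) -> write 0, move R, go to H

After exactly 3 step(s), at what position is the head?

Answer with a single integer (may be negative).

Step 1: in state A at pos 0, read 0 -> (A,0)->write 0,move L,goto B. Now: state=B, head=-1, tape[-2..1]=0000 (head:  ^)
Step 2: in state B at pos -1, read 0 -> (B,0)->write 1,move R,goto A. Now: state=A, head=0, tape[-2..1]=0100 (head:   ^)
Step 3: in state A at pos 0, read 0 -> (A,0)->write 0,move L,goto B. Now: state=B, head=-1, tape[-2..1]=0100 (head:  ^)

Answer: -1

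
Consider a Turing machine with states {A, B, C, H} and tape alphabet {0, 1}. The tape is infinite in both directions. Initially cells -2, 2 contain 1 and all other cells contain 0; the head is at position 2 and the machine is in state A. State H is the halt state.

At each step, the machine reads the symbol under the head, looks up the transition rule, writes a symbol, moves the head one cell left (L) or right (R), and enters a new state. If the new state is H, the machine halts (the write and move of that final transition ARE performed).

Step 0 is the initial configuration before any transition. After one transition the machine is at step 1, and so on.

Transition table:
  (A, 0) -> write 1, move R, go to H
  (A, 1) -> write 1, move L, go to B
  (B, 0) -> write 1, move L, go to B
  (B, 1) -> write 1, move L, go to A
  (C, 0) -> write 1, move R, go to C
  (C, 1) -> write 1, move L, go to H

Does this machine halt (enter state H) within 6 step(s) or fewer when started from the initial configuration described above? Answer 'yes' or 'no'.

Step 1: in state A at pos 2, read 1 -> (A,1)->write 1,move L,goto B. Now: state=B, head=1, tape[-3..3]=0100010 (head:     ^)
Step 2: in state B at pos 1, read 0 -> (B,0)->write 1,move L,goto B. Now: state=B, head=0, tape[-3..3]=0100110 (head:    ^)
Step 3: in state B at pos 0, read 0 -> (B,0)->write 1,move L,goto B. Now: state=B, head=-1, tape[-3..3]=0101110 (head:   ^)
Step 4: in state B at pos -1, read 0 -> (B,0)->write 1,move L,goto B. Now: state=B, head=-2, tape[-3..3]=0111110 (head:  ^)
Step 5: in state B at pos -2, read 1 -> (B,1)->write 1,move L,goto A. Now: state=A, head=-3, tape[-4..3]=00111110 (head:  ^)
Step 6: in state A at pos -3, read 0 -> (A,0)->write 1,move R,goto H. Now: state=H, head=-2, tape[-4..3]=01111110 (head:   ^)
State H reached at step 6; 6 <= 6 -> yes

Answer: yes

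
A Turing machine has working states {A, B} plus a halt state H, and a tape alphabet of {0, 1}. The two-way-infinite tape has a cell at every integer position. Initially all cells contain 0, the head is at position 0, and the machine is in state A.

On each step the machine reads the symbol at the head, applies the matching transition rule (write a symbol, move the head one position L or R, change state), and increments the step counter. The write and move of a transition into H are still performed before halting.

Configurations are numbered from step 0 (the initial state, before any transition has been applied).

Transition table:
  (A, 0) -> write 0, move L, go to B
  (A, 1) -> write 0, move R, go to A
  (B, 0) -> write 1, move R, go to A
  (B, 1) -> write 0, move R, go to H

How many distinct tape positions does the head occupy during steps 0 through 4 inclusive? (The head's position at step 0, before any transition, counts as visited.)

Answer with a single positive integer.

Step 1: in state A at pos 0, read 0 -> (A,0)->write 0,move L,goto B. Now: state=B, head=-1, tape[-2..1]=0000 (head:  ^)
Step 2: in state B at pos -1, read 0 -> (B,0)->write 1,move R,goto A. Now: state=A, head=0, tape[-2..1]=0100 (head:   ^)
Step 3: in state A at pos 0, read 0 -> (A,0)->write 0,move L,goto B. Now: state=B, head=-1, tape[-2..1]=0100 (head:  ^)
Step 4: in state B at pos -1, read 1 -> (B,1)->write 0,move R,goto H. Now: state=H, head=0, tape[-2..1]=0000 (head:   ^)
Head positions at steps 0..4: starting at 0, distinct positions visited = {-1, 0} -> 2 position(s)

Answer: 2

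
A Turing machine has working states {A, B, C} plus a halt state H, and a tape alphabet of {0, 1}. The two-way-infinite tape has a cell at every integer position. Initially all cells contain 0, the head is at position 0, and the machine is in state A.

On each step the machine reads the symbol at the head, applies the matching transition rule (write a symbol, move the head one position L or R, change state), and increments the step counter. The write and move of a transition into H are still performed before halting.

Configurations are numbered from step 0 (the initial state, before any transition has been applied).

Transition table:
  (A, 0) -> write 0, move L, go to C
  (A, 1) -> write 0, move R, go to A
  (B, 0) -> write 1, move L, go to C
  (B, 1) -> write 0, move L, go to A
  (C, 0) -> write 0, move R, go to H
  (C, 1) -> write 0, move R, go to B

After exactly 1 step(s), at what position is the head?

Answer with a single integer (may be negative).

Step 1: in state A at pos 0, read 0 -> (A,0)->write 0,move L,goto C. Now: state=C, head=-1, tape[-2..1]=0000 (head:  ^)

Answer: -1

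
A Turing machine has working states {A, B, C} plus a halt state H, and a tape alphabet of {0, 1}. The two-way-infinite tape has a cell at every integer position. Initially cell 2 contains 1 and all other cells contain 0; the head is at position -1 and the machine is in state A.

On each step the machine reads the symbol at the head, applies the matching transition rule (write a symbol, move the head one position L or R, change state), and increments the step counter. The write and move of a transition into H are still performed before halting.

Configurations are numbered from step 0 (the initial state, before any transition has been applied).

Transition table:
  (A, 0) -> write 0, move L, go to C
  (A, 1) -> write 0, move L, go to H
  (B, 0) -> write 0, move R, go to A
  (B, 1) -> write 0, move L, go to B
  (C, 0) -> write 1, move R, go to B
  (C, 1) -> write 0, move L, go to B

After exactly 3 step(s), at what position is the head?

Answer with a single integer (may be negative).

Answer: 0

Derivation:
Step 1: in state A at pos -1, read 0 -> (A,0)->write 0,move L,goto C. Now: state=C, head=-2, tape[-3..3]=0000010 (head:  ^)
Step 2: in state C at pos -2, read 0 -> (C,0)->write 1,move R,goto B. Now: state=B, head=-1, tape[-3..3]=0100010 (head:   ^)
Step 3: in state B at pos -1, read 0 -> (B,0)->write 0,move R,goto A. Now: state=A, head=0, tape[-3..3]=0100010 (head:    ^)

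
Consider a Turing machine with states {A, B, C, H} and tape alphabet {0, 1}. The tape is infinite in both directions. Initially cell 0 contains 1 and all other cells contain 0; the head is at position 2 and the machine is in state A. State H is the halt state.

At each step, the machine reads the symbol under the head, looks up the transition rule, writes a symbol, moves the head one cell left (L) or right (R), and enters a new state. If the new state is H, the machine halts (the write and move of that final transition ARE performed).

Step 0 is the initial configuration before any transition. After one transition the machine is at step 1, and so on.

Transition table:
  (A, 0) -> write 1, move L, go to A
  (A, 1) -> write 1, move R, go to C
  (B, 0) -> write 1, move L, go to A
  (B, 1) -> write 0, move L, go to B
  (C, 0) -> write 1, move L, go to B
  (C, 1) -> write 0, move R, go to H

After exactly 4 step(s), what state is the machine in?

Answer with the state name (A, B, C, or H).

Step 1: in state A at pos 2, read 0 -> (A,0)->write 1,move L,goto A. Now: state=A, head=1, tape[-1..3]=01010 (head:   ^)
Step 2: in state A at pos 1, read 0 -> (A,0)->write 1,move L,goto A. Now: state=A, head=0, tape[-1..3]=01110 (head:  ^)
Step 3: in state A at pos 0, read 1 -> (A,1)->write 1,move R,goto C. Now: state=C, head=1, tape[-1..3]=01110 (head:   ^)
Step 4: in state C at pos 1, read 1 -> (C,1)->write 0,move R,goto H. Now: state=H, head=2, tape[-1..3]=01010 (head:    ^)

Answer: H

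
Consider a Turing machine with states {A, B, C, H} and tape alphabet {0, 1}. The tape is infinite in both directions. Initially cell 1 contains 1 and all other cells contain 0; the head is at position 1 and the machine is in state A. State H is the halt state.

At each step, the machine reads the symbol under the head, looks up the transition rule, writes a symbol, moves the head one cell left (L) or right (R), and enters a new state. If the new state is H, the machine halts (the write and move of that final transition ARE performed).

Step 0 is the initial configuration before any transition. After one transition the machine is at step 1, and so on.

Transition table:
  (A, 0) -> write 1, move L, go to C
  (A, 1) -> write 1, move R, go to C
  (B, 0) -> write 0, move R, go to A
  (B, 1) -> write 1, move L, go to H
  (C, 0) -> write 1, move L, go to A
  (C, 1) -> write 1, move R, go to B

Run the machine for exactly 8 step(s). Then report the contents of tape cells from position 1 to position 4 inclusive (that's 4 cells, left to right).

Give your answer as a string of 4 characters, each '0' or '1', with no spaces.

Step 1: in state A at pos 1, read 1 -> (A,1)->write 1,move R,goto C. Now: state=C, head=2, tape[0..3]=0100 (head:   ^)
Step 2: in state C at pos 2, read 0 -> (C,0)->write 1,move L,goto A. Now: state=A, head=1, tape[0..3]=0110 (head:  ^)
Step 3: in state A at pos 1, read 1 -> (A,1)->write 1,move R,goto C. Now: state=C, head=2, tape[0..3]=0110 (head:   ^)
Step 4: in state C at pos 2, read 1 -> (C,1)->write 1,move R,goto B. Now: state=B, head=3, tape[0..4]=01100 (head:    ^)
Step 5: in state B at pos 3, read 0 -> (B,0)->write 0,move R,goto A. Now: state=A, head=4, tape[0..5]=011000 (head:     ^)
Step 6: in state A at pos 4, read 0 -> (A,0)->write 1,move L,goto C. Now: state=C, head=3, tape[0..5]=011010 (head:    ^)
Step 7: in state C at pos 3, read 0 -> (C,0)->write 1,move L,goto A. Now: state=A, head=2, tape[0..5]=011110 (head:   ^)
Step 8: in state A at pos 2, read 1 -> (A,1)->write 1,move R,goto C. Now: state=C, head=3, tape[0..5]=011110 (head:    ^)

Answer: 1111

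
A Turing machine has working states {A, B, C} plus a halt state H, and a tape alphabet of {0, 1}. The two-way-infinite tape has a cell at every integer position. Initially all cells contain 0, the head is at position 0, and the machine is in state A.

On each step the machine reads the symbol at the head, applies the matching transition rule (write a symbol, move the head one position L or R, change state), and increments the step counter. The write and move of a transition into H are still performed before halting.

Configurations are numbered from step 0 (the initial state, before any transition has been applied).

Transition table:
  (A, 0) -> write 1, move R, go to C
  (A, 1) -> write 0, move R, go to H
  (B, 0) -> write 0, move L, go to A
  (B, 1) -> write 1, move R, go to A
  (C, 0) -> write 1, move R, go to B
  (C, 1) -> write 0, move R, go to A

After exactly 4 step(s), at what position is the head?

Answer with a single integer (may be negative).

Answer: 2

Derivation:
Step 1: in state A at pos 0, read 0 -> (A,0)->write 1,move R,goto C. Now: state=C, head=1, tape[-1..2]=0100 (head:   ^)
Step 2: in state C at pos 1, read 0 -> (C,0)->write 1,move R,goto B. Now: state=B, head=2, tape[-1..3]=01100 (head:    ^)
Step 3: in state B at pos 2, read 0 -> (B,0)->write 0,move L,goto A. Now: state=A, head=1, tape[-1..3]=01100 (head:   ^)
Step 4: in state A at pos 1, read 1 -> (A,1)->write 0,move R,goto H. Now: state=H, head=2, tape[-1..3]=01000 (head:    ^)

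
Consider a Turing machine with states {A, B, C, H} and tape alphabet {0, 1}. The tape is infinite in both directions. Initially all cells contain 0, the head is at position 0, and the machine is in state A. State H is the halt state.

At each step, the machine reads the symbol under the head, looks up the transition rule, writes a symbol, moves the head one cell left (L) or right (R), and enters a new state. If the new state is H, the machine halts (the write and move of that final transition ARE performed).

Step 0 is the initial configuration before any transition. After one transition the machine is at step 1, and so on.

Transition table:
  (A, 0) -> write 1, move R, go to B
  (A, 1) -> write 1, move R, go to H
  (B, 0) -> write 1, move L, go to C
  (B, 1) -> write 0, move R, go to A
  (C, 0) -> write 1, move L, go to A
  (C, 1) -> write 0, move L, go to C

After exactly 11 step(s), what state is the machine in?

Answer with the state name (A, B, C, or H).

Step 1: in state A at pos 0, read 0 -> (A,0)->write 1,move R,goto B. Now: state=B, head=1, tape[-1..2]=0100 (head:   ^)
Step 2: in state B at pos 1, read 0 -> (B,0)->write 1,move L,goto C. Now: state=C, head=0, tape[-1..2]=0110 (head:  ^)
Step 3: in state C at pos 0, read 1 -> (C,1)->write 0,move L,goto C. Now: state=C, head=-1, tape[-2..2]=00010 (head:  ^)
Step 4: in state C at pos -1, read 0 -> (C,0)->write 1,move L,goto A. Now: state=A, head=-2, tape[-3..2]=001010 (head:  ^)
Step 5: in state A at pos -2, read 0 -> (A,0)->write 1,move R,goto B. Now: state=B, head=-1, tape[-3..2]=011010 (head:   ^)
Step 6: in state B at pos -1, read 1 -> (B,1)->write 0,move R,goto A. Now: state=A, head=0, tape[-3..2]=010010 (head:    ^)
Step 7: in state A at pos 0, read 0 -> (A,0)->write 1,move R,goto B. Now: state=B, head=1, tape[-3..2]=010110 (head:     ^)
Step 8: in state B at pos 1, read 1 -> (B,1)->write 0,move R,goto A. Now: state=A, head=2, tape[-3..3]=0101000 (head:      ^)
Step 9: in state A at pos 2, read 0 -> (A,0)->write 1,move R,goto B. Now: state=B, head=3, tape[-3..4]=01010100 (head:       ^)
Step 10: in state B at pos 3, read 0 -> (B,0)->write 1,move L,goto C. Now: state=C, head=2, tape[-3..4]=01010110 (head:      ^)
Step 11: in state C at pos 2, read 1 -> (C,1)->write 0,move L,goto C. Now: state=C, head=1, tape[-3..4]=01010010 (head:     ^)

Answer: C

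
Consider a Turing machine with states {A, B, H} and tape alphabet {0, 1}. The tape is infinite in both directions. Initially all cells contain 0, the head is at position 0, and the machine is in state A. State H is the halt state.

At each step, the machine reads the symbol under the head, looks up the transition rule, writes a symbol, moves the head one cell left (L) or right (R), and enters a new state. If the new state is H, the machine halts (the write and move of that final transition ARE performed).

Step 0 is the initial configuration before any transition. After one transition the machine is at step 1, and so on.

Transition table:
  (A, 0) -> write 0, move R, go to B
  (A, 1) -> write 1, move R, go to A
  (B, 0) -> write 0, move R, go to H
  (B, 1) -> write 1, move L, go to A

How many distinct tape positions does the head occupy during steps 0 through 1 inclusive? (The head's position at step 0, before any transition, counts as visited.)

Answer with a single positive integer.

Answer: 2

Derivation:
Step 1: in state A at pos 0, read 0 -> (A,0)->write 0,move R,goto B. Now: state=B, head=1, tape[-1..2]=0000 (head:   ^)
Head positions at steps 0..1: starting at 0, distinct positions visited = {0, 1} -> 2 position(s)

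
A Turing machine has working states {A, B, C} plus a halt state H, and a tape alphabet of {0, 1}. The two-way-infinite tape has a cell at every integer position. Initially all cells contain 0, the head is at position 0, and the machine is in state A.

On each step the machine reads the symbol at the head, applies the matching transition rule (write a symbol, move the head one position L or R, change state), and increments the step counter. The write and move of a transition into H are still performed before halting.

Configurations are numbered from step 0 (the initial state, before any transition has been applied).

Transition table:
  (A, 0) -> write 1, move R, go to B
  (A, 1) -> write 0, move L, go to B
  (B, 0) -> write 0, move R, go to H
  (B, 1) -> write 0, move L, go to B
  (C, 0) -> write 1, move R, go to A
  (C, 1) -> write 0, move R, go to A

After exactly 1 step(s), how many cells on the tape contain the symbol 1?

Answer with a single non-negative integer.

Answer: 1

Derivation:
Step 1: in state A at pos 0, read 0 -> (A,0)->write 1,move R,goto B. Now: state=B, head=1, tape[-1..2]=0100 (head:   ^)
Cells containing 1 after step 1: {0} -> 1 cell(s)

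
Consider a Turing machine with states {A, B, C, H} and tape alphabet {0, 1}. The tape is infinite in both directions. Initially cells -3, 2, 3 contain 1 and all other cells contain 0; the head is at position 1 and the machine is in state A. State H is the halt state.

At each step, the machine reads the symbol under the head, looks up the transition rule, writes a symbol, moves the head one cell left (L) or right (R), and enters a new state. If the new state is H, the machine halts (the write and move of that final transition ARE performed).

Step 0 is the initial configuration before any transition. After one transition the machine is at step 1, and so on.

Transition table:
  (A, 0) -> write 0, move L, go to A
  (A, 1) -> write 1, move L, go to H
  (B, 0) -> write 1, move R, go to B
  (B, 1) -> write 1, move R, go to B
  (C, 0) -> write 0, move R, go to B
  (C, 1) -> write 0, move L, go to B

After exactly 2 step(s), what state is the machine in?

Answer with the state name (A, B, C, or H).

Step 1: in state A at pos 1, read 0 -> (A,0)->write 0,move L,goto A. Now: state=A, head=0, tape[-4..4]=010000110 (head:     ^)
Step 2: in state A at pos 0, read 0 -> (A,0)->write 0,move L,goto A. Now: state=A, head=-1, tape[-4..4]=010000110 (head:    ^)

Answer: A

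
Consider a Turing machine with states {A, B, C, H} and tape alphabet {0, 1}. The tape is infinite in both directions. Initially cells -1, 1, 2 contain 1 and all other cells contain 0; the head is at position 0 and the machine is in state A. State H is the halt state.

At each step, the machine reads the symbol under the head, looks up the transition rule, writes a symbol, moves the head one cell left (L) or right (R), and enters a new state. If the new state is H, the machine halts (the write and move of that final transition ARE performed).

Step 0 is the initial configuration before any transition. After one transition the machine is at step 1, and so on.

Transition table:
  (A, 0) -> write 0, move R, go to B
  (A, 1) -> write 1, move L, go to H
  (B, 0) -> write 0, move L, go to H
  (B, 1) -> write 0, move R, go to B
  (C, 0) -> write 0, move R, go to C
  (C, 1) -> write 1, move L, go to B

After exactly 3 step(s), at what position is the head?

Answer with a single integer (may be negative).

Answer: 3

Derivation:
Step 1: in state A at pos 0, read 0 -> (A,0)->write 0,move R,goto B. Now: state=B, head=1, tape[-2..3]=010110 (head:    ^)
Step 2: in state B at pos 1, read 1 -> (B,1)->write 0,move R,goto B. Now: state=B, head=2, tape[-2..3]=010010 (head:     ^)
Step 3: in state B at pos 2, read 1 -> (B,1)->write 0,move R,goto B. Now: state=B, head=3, tape[-2..4]=0100000 (head:      ^)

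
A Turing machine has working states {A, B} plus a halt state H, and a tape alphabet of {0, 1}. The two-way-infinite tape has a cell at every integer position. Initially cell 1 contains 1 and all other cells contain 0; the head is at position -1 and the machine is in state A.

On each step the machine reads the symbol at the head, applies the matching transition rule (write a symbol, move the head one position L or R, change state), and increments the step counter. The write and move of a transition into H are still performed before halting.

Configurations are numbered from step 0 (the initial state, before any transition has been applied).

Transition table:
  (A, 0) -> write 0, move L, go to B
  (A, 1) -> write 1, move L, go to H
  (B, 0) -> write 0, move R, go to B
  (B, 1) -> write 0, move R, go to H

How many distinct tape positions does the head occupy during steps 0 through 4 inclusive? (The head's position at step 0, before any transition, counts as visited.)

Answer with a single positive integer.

Answer: 4

Derivation:
Step 1: in state A at pos -1, read 0 -> (A,0)->write 0,move L,goto B. Now: state=B, head=-2, tape[-3..2]=000010 (head:  ^)
Step 2: in state B at pos -2, read 0 -> (B,0)->write 0,move R,goto B. Now: state=B, head=-1, tape[-3..2]=000010 (head:   ^)
Step 3: in state B at pos -1, read 0 -> (B,0)->write 0,move R,goto B. Now: state=B, head=0, tape[-3..2]=000010 (head:    ^)
Step 4: in state B at pos 0, read 0 -> (B,0)->write 0,move R,goto B. Now: state=B, head=1, tape[-3..2]=000010 (head:     ^)
Head positions at steps 0..4: starting at -1, distinct positions visited = {-2, -1, 0, 1} -> 4 position(s)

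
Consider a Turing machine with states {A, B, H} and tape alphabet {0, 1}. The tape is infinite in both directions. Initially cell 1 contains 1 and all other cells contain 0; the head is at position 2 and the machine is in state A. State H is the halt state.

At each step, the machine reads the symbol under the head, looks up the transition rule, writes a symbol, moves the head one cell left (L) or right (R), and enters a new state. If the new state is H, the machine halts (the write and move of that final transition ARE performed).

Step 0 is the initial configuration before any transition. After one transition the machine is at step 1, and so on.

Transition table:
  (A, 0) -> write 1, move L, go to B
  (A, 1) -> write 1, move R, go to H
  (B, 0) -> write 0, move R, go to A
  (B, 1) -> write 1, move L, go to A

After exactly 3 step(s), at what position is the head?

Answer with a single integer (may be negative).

Answer: -1

Derivation:
Step 1: in state A at pos 2, read 0 -> (A,0)->write 1,move L,goto B. Now: state=B, head=1, tape[0..3]=0110 (head:  ^)
Step 2: in state B at pos 1, read 1 -> (B,1)->write 1,move L,goto A. Now: state=A, head=0, tape[-1..3]=00110 (head:  ^)
Step 3: in state A at pos 0, read 0 -> (A,0)->write 1,move L,goto B. Now: state=B, head=-1, tape[-2..3]=001110 (head:  ^)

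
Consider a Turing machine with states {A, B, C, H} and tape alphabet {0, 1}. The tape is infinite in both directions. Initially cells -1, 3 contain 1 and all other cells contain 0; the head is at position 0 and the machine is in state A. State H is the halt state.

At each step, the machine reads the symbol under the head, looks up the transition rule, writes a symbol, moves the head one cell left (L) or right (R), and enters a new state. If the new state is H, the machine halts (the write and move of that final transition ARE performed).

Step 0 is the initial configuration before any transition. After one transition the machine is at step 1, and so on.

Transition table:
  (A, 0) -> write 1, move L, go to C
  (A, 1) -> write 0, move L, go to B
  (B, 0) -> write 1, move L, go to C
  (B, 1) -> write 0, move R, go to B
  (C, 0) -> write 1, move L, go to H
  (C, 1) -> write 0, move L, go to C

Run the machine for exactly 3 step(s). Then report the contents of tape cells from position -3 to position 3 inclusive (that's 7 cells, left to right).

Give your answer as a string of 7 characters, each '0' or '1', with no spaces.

Answer: 0101001

Derivation:
Step 1: in state A at pos 0, read 0 -> (A,0)->write 1,move L,goto C. Now: state=C, head=-1, tape[-2..4]=0110010 (head:  ^)
Step 2: in state C at pos -1, read 1 -> (C,1)->write 0,move L,goto C. Now: state=C, head=-2, tape[-3..4]=00010010 (head:  ^)
Step 3: in state C at pos -2, read 0 -> (C,0)->write 1,move L,goto H. Now: state=H, head=-3, tape[-4..4]=001010010 (head:  ^)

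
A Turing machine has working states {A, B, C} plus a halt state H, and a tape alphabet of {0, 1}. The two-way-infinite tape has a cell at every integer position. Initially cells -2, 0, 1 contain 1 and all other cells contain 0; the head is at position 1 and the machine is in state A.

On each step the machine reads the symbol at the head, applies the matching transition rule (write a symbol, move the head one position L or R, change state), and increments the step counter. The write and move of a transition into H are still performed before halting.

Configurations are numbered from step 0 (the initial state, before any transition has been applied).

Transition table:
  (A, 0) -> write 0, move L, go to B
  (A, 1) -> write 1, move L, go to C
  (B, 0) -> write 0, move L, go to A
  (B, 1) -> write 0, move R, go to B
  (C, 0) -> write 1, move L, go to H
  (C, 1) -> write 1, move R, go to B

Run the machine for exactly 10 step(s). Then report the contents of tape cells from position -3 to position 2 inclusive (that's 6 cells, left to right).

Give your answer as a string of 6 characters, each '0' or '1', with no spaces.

Step 1: in state A at pos 1, read 1 -> (A,1)->write 1,move L,goto C. Now: state=C, head=0, tape[-3..2]=010110 (head:    ^)
Step 2: in state C at pos 0, read 1 -> (C,1)->write 1,move R,goto B. Now: state=B, head=1, tape[-3..2]=010110 (head:     ^)
Step 3: in state B at pos 1, read 1 -> (B,1)->write 0,move R,goto B. Now: state=B, head=2, tape[-3..3]=0101000 (head:      ^)
Step 4: in state B at pos 2, read 0 -> (B,0)->write 0,move L,goto A. Now: state=A, head=1, tape[-3..3]=0101000 (head:     ^)
Step 5: in state A at pos 1, read 0 -> (A,0)->write 0,move L,goto B. Now: state=B, head=0, tape[-3..3]=0101000 (head:    ^)
Step 6: in state B at pos 0, read 1 -> (B,1)->write 0,move R,goto B. Now: state=B, head=1, tape[-3..3]=0100000 (head:     ^)
Step 7: in state B at pos 1, read 0 -> (B,0)->write 0,move L,goto A. Now: state=A, head=0, tape[-3..3]=0100000 (head:    ^)
Step 8: in state A at pos 0, read 0 -> (A,0)->write 0,move L,goto B. Now: state=B, head=-1, tape[-3..3]=0100000 (head:   ^)
Step 9: in state B at pos -1, read 0 -> (B,0)->write 0,move L,goto A. Now: state=A, head=-2, tape[-3..3]=0100000 (head:  ^)
Step 10: in state A at pos -2, read 1 -> (A,1)->write 1,move L,goto C. Now: state=C, head=-3, tape[-4..3]=00100000 (head:  ^)

Answer: 010000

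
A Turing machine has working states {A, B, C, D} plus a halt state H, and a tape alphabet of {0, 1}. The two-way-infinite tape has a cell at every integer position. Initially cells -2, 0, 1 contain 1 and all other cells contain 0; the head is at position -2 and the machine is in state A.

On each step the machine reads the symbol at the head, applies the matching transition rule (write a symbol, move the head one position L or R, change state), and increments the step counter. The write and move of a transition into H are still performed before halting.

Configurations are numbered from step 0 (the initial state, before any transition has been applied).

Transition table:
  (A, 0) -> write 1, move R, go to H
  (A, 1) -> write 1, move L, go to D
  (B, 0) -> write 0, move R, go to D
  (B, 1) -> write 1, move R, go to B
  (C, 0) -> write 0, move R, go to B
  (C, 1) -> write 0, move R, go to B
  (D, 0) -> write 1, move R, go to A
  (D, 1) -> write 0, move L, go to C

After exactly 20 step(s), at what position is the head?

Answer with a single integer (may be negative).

Answer: 2

Derivation:
Step 1: in state A at pos -2, read 1 -> (A,1)->write 1,move L,goto D. Now: state=D, head=-3, tape[-4..2]=0010110 (head:  ^)
Step 2: in state D at pos -3, read 0 -> (D,0)->write 1,move R,goto A. Now: state=A, head=-2, tape[-4..2]=0110110 (head:   ^)
Step 3: in state A at pos -2, read 1 -> (A,1)->write 1,move L,goto D. Now: state=D, head=-3, tape[-4..2]=0110110 (head:  ^)
Step 4: in state D at pos -3, read 1 -> (D,1)->write 0,move L,goto C. Now: state=C, head=-4, tape[-5..2]=00010110 (head:  ^)
Step 5: in state C at pos -4, read 0 -> (C,0)->write 0,move R,goto B. Now: state=B, head=-3, tape[-5..2]=00010110 (head:   ^)
Step 6: in state B at pos -3, read 0 -> (B,0)->write 0,move R,goto D. Now: state=D, head=-2, tape[-5..2]=00010110 (head:    ^)
Step 7: in state D at pos -2, read 1 -> (D,1)->write 0,move L,goto C. Now: state=C, head=-3, tape[-5..2]=00000110 (head:   ^)
Step 8: in state C at pos -3, read 0 -> (C,0)->write 0,move R,goto B. Now: state=B, head=-2, tape[-5..2]=00000110 (head:    ^)
Step 9: in state B at pos -2, read 0 -> (B,0)->write 0,move R,goto D. Now: state=D, head=-1, tape[-5..2]=00000110 (head:     ^)
Step 10: in state D at pos -1, read 0 -> (D,0)->write 1,move R,goto A. Now: state=A, head=0, tape[-5..2]=00001110 (head:      ^)
Step 11: in state A at pos 0, read 1 -> (A,1)->write 1,move L,goto D. Now: state=D, head=-1, tape[-5..2]=00001110 (head:     ^)
Step 12: in state D at pos -1, read 1 -> (D,1)->write 0,move L,goto C. Now: state=C, head=-2, tape[-5..2]=00000110 (head:    ^)
Step 13: in state C at pos -2, read 0 -> (C,0)->write 0,move R,goto B. Now: state=B, head=-1, tape[-5..2]=00000110 (head:     ^)
Step 14: in state B at pos -1, read 0 -> (B,0)->write 0,move R,goto D. Now: state=D, head=0, tape[-5..2]=00000110 (head:      ^)
Step 15: in state D at pos 0, read 1 -> (D,1)->write 0,move L,goto C. Now: state=C, head=-1, tape[-5..2]=00000010 (head:     ^)
Step 16: in state C at pos -1, read 0 -> (C,0)->write 0,move R,goto B. Now: state=B, head=0, tape[-5..2]=00000010 (head:      ^)
Step 17: in state B at pos 0, read 0 -> (B,0)->write 0,move R,goto D. Now: state=D, head=1, tape[-5..2]=00000010 (head:       ^)
Step 18: in state D at pos 1, read 1 -> (D,1)->write 0,move L,goto C. Now: state=C, head=0, tape[-5..2]=00000000 (head:      ^)
Step 19: in state C at pos 0, read 0 -> (C,0)->write 0,move R,goto B. Now: state=B, head=1, tape[-5..2]=00000000 (head:       ^)
Step 20: in state B at pos 1, read 0 -> (B,0)->write 0,move R,goto D. Now: state=D, head=2, tape[-5..3]=000000000 (head:        ^)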